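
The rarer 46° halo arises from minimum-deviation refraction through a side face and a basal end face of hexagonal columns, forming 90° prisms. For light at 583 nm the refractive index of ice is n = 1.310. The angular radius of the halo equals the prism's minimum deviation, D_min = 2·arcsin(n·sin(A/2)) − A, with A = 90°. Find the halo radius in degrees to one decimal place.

45.7°

n·sin(A/2) = 1.310 × sin 45° = 1.310 × 0.7071 = 0.9263.
D_min = 2·arcsin(0.9263) − 90° = 2 × 67.867° − 90° = 45.733°.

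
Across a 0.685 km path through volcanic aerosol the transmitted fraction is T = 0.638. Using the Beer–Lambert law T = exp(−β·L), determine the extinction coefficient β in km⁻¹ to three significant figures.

0.656 km⁻¹

Beer–Lambert: T = exp(−βL) ⇒ β = −ln(T)/L = −ln(0.638)/0.685 = 0.4494/0.685 = 0.6561 km⁻¹.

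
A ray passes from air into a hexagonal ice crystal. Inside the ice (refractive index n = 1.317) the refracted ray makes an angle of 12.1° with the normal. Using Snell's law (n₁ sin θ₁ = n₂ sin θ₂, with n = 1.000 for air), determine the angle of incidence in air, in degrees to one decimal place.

16.0°

Snell: sin θ_i = n · sin θ_r = 1.317 × sin 12.1° = 1.317 × 0.2096 = 0.2761.
θ_i = arcsin(0.2761) = 16.03°.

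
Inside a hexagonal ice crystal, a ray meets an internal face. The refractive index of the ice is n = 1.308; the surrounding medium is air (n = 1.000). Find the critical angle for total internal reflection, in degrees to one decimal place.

sin θ_c = n_air / n = 1.000 / 1.308 = 0.7645.
θ_c = arcsin(0.7645) = 49.86°.

49.9°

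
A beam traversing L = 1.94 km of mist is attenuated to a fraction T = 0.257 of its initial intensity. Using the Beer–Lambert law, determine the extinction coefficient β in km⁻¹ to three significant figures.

0.700 km⁻¹

Beer–Lambert: T = exp(−βL) ⇒ β = −ln(T)/L = −ln(0.257)/1.94 = 1.3587/1.94 = 0.7004 km⁻¹.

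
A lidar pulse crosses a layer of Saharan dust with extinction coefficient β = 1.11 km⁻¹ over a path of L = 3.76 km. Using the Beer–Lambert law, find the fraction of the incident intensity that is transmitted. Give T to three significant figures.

τ = β·L = 1.11 × 3.76 = 4.1736.
T = exp(−4.1736) = 0.0154.

0.0154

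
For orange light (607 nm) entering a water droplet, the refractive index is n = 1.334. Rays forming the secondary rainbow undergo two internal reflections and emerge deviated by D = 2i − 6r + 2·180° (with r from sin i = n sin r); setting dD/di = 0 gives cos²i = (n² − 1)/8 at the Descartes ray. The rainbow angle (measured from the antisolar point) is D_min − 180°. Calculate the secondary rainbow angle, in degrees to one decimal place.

cos²i = (1.77956 − 1)/8 = 0.09744; i = arccos(0.31216) = 71.810°.
sin r = sin 71.810°/1.334 = 0.71217; r = 45.411°.
D_min = 2·71.810° − 6·45.411° + 360° = 231.153°.
Rainbow angle = D_min − 180° = 51.153°.

51.2°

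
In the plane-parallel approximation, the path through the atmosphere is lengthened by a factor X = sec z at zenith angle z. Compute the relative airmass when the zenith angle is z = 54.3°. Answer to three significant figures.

X = sec z = 1/cos 54.3° = 1/0.5835 = 1.7137.

1.71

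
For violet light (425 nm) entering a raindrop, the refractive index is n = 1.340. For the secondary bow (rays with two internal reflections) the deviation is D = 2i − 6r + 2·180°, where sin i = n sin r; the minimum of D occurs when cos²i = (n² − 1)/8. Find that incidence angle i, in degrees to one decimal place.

cos²i = (1.340² − 1)/8 = (1.79560 − 1)/8 = 0.09945.
cos i = 0.31536, so i = 71.618°.

71.6°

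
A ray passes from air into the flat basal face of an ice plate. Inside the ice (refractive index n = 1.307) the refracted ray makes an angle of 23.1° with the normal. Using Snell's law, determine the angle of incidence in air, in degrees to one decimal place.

Snell: sin θ_i = n · sin θ_r = 1.307 × sin 23.1° = 1.307 × 0.3923 = 0.5128.
θ_i = arcsin(0.5128) = 30.85°.

30.8°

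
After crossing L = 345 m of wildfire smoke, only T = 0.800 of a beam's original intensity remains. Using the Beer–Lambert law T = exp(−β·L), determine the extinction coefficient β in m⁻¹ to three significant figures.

Beer–Lambert: T = exp(−βL) ⇒ β = −ln(T)/L = −ln(0.800)/345 = 0.2231/345 = 0.0006468 m⁻¹.

0.000647 m⁻¹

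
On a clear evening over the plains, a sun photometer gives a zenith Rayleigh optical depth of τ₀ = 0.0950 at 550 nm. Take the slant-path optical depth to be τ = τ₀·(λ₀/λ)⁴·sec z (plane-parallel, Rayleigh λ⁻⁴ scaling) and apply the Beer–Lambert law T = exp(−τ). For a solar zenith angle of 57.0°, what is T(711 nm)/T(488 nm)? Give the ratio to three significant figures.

1.24

Airmass: sec 57.0° = 1.8361.
τ(711 nm) = 0.0950 × (550/711)⁴ × 1.8361 = 0.0950 × 0.3581 × 1.8361 = 0.0625.
τ(488 nm) = 0.0950 × (550/488)⁴ × 1.8361 = 0.0950 × 1.6135 × 1.8361 = 0.2814.
T(711)/T(488) = exp(τ_B − τ_A) = exp(0.2190) = 1.2448.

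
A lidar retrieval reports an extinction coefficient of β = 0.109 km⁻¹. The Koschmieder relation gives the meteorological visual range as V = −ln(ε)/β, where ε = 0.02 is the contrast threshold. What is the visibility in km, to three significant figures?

35.9 km

V = −ln(0.02) / 0.109 = 3.912 / 0.109 = 35.8901 km.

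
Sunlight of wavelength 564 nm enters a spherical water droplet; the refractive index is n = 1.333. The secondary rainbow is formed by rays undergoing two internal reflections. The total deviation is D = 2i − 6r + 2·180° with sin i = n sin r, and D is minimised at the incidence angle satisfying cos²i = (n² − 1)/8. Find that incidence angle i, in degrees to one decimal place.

71.8°

cos²i = (1.333² − 1)/8 = (1.77689 − 1)/8 = 0.09711.
cos i = 0.31163, so i = 71.843°.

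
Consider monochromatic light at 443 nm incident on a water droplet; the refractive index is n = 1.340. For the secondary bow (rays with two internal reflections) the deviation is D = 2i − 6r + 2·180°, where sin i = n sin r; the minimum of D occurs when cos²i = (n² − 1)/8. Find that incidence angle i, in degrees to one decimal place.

71.6°

cos²i = (1.340² − 1)/8 = (1.79560 − 1)/8 = 0.09945.
cos i = 0.31536, so i = 71.618°.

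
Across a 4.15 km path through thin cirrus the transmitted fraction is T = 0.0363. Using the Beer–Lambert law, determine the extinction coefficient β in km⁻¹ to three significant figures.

Beer–Lambert: T = exp(−βL) ⇒ β = −ln(T)/L = −ln(0.0363)/4.15 = 3.3159/4.15 = 0.799 km⁻¹.

0.799 km⁻¹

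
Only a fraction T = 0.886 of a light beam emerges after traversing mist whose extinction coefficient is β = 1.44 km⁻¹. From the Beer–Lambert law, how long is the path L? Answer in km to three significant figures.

0.0841 km

Beer–Lambert: T = exp(−βL) ⇒ L = −ln(T)/β = −ln(0.886)/1.44 = 0.1210/1.44 = 0.08405 km.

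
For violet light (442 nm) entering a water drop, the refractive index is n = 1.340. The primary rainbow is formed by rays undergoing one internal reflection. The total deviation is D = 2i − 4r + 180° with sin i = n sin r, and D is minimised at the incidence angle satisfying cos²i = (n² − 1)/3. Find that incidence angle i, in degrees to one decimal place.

59.0°

cos²i = (1.340² − 1)/3 = (1.79560 − 1)/3 = 0.26520.
cos i = 0.51498, so i = 59.004°.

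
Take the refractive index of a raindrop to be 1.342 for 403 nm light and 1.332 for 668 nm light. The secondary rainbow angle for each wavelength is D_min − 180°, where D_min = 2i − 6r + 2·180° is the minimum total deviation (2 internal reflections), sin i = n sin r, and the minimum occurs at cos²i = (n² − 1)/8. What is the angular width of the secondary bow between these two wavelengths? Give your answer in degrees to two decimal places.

At 403 nm (n = 1.342): cos²i = 0.10012 → i = 71.554°, r = 44.981°, D_min = 233.222°, rainbow angle = 53.222°.
At 668 nm (n = 1.332): cos²i = 0.09678 → i = 71.875°, r = 45.520°, D_min = 230.628°, rainbow angle = 50.628°.
Angular width = |53.222° − 50.628°| = 2.594°.

2.59°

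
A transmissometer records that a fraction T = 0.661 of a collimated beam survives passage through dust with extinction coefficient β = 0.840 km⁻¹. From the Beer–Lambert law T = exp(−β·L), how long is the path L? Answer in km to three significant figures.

Beer–Lambert: T = exp(−βL) ⇒ L = −ln(T)/β = −ln(0.661)/0.840 = 0.4140/0.840 = 0.4929 km.

0.493 km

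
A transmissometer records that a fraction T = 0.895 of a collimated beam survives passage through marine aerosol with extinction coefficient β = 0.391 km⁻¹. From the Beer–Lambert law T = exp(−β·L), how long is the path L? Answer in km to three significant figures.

Beer–Lambert: T = exp(−βL) ⇒ L = −ln(T)/β = −ln(0.895)/0.391 = 0.1109/0.391 = 0.2837 km.

0.284 km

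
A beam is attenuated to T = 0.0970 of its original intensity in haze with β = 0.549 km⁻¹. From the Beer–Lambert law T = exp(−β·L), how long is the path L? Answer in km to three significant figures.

Beer–Lambert: T = exp(−βL) ⇒ L = −ln(T)/β = −ln(0.0970)/0.549 = 2.3330/0.549 = 4.25 km.

4.25 km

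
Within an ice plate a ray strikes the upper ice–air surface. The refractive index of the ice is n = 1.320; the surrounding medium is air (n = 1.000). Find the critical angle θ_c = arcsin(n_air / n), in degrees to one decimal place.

49.3°

sin θ_c = n_air / n = 1.000 / 1.320 = 0.7576.
θ_c = arcsin(0.7576) = 49.25°.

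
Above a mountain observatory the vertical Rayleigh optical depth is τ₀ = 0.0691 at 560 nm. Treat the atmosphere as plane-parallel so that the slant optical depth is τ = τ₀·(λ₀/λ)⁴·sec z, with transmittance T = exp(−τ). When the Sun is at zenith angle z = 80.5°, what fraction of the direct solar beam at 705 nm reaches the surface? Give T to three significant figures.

0.846

sec 80.5° = 6.0589.
τ = 0.0691 × (560/705)⁴ × 6.0589 = 0.0691 × 0.3981 × 6.0589 = 0.1667.
T = exp(−0.1667) = 0.8465.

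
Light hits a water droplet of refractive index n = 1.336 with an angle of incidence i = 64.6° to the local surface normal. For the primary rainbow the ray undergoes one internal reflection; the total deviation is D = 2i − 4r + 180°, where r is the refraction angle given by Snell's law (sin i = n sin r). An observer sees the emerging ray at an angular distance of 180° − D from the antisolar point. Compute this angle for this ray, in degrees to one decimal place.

41.0°

sin r = sin 64.6° / 1.336 = 0.9033/1.336 = 0.6761; r = 42.54°.
D = 2·64.6° − 4·42.54° + 180° = 129.20° − 170.17° + 180° = 139.03°.
Angle from antisolar point = 180° − D = 40.97°.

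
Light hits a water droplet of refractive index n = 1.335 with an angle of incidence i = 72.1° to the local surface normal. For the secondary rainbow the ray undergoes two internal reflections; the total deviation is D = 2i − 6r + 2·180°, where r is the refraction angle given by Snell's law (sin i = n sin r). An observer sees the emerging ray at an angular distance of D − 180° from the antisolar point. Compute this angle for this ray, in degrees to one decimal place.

51.4°

sin r = sin 72.1° / 1.335 = 0.9516/1.335 = 0.7128; r = 45.46°.
D = 2·72.1° − 6·45.46° + 2·180° = 144.20° − 272.78° + 360° = 231.42°.
Angle from antisolar point = D − 180° = 51.42°.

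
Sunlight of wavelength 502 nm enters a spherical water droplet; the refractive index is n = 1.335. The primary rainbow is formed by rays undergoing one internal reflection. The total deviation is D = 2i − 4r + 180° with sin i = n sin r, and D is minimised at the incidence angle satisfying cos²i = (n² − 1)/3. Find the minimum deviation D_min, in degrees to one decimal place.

cos²i = (1.78222 − 1)/3 = 0.26074; i = arccos(0.51063) = 59.294°.
sin r = sin 59.294°/1.335 = 0.64405; r = 40.094°.
D_min = 2·59.294° − 4·40.094° + 180° = 138.212°.

138.2°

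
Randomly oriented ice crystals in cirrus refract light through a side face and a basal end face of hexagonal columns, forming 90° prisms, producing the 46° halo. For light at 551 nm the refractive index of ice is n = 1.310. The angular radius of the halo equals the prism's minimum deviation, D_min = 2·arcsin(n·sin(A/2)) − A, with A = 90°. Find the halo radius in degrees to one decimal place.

n·sin(A/2) = 1.310 × sin 45° = 1.310 × 0.7071 = 0.9263.
D_min = 2·arcsin(0.9263) − 90° = 2 × 67.867° − 90° = 45.733°.

45.7°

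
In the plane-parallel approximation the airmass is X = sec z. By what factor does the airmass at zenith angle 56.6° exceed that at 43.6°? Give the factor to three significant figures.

X(56.6°)/X(43.6°) = sec 56.6° / sec 43.6° = cos 43.6° / cos 56.6° = 0.7242/0.5505 = 1.3155.

1.32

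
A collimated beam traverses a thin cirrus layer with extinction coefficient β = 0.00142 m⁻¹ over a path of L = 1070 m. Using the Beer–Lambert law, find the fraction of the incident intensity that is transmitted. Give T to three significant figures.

τ = β·L = 0.00142 × 1070 = 1.5194.
T = exp(−1.5194) = 0.2188.

0.219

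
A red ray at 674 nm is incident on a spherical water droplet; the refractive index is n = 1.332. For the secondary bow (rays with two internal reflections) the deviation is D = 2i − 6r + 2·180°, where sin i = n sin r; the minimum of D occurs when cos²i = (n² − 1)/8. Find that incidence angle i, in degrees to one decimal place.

71.9°

cos²i = (1.332² − 1)/8 = (1.77422 − 1)/8 = 0.09678.
cos i = 0.31109, so i = 71.875°.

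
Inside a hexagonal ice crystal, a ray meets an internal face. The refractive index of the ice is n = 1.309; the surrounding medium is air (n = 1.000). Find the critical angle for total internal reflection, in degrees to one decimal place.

49.8°

sin θ_c = n_air / n = 1.000 / 1.309 = 0.7639.
θ_c = arcsin(0.7639) = 49.81°.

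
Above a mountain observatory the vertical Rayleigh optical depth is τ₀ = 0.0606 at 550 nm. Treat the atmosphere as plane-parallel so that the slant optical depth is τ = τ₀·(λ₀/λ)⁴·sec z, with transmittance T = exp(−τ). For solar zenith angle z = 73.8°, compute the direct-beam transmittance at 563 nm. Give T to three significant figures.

0.821

sec 73.8° = 3.5843.
τ = 0.0606 × (550/563)⁴ × 3.5843 = 0.0606 × 0.9108 × 3.5843 = 0.1978.
T = exp(−0.1978) = 0.8205.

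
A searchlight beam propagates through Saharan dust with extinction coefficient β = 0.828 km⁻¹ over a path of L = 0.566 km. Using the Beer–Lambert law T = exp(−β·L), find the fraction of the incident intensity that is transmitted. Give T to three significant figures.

τ = β·L = 0.828 × 0.566 = 0.4686.
T = exp(−0.4686) = 0.6258.

0.626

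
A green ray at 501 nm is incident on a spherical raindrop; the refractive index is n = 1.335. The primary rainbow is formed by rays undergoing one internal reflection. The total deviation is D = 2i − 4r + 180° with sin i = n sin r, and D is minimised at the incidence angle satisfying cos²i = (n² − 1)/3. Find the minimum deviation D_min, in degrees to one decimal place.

138.2°

cos²i = (1.78222 − 1)/3 = 0.26074; i = arccos(0.51063) = 59.294°.
sin r = sin 59.294°/1.335 = 0.64405; r = 40.094°.
D_min = 2·59.294° − 4·40.094° + 180° = 138.212°.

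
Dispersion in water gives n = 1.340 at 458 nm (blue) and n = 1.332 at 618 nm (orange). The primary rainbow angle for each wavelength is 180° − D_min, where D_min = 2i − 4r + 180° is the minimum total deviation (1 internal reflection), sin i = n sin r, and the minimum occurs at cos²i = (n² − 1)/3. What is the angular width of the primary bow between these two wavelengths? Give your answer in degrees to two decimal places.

1.15°

At 458 nm (n = 1.340): cos²i = 0.26520 → i = 59.004°, r = 39.770°, D_min = 138.929°, rainbow angle = 41.071°.
At 618 nm (n = 1.332): cos²i = 0.25807 → i = 59.469°, r = 40.290°, D_min = 137.776°, rainbow angle = 42.224°.
Angular width = |41.071° − 42.224°| = 1.153°.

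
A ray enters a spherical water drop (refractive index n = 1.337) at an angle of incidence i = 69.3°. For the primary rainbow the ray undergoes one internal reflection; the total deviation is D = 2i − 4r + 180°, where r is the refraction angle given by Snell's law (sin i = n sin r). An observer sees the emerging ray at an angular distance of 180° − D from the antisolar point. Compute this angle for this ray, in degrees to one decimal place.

sin r = sin 69.3° / 1.337 = 0.9354/1.337 = 0.6997; r = 44.40°.
D = 2·69.3° − 4·44.40° + 180° = 138.60° − 177.60° + 180° = 141.00°.
Angle from antisolar point = 180° − D = 39.00°.

39.0°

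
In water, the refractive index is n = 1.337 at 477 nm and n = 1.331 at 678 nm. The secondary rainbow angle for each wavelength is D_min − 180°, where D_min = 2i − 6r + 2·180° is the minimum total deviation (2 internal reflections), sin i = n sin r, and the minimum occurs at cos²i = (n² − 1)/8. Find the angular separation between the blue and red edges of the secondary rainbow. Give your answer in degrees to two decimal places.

At 477 nm (n = 1.337): cos²i = 0.09845 → i = 71.714°, r = 45.249°, D_min = 231.934°, rainbow angle = 51.934°.
At 678 nm (n = 1.331): cos²i = 0.09645 → i = 71.907°, r = 45.575°, D_min = 230.365°, rainbow angle = 50.365°.
Angular width = |51.934° − 50.365°| = 1.569°.

1.57°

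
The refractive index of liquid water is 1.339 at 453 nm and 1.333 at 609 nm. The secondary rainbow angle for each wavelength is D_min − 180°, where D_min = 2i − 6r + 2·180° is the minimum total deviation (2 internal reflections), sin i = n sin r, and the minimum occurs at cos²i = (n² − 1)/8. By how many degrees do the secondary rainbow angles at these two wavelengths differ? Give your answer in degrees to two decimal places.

At 453 nm (n = 1.339): cos²i = 0.09912 → i = 71.650°, r = 45.141°, D_min = 232.451°, rainbow angle = 52.451°.
At 609 nm (n = 1.333): cos²i = 0.09711 → i = 71.843°, r = 45.466°, D_min = 230.891°, rainbow angle = 50.891°.
Angular width = |52.451° − 50.891°| = 1.560°.

1.56°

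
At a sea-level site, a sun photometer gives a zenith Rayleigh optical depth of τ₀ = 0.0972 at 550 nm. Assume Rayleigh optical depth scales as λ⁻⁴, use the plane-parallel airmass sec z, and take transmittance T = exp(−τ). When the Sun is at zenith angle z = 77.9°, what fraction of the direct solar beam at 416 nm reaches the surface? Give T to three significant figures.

0.242

sec 77.9° = 4.7706.
τ = 0.0972 × (550/416)⁴ × 4.7706 = 0.0972 × 3.0555 × 4.7706 = 1.4168.
T = exp(−1.4168) = 0.2425.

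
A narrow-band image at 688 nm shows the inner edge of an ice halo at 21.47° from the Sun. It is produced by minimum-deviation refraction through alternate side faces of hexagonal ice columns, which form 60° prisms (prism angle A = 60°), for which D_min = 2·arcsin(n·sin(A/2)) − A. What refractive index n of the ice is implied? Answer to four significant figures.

1.305

Rearranging: n = sin((D_min + A)/2) / sin(A/2).
(D_min + A)/2 = (21.47° + 60°)/2 = 40.735°.
n = sin 40.735° / sin 30° = 0.6526 / 0.5000 = 1.3051.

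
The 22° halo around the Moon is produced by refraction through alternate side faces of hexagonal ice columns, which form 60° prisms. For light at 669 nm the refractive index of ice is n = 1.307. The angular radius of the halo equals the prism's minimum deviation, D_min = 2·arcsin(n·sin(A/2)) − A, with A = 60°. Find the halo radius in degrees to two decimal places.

n·sin(A/2) = 1.307 × sin 30° = 1.307 × 0.5000 = 0.6535.
D_min = 2·arcsin(0.6535) − 60° = 2 × 40.806° − 60° = 21.612°.

21.61°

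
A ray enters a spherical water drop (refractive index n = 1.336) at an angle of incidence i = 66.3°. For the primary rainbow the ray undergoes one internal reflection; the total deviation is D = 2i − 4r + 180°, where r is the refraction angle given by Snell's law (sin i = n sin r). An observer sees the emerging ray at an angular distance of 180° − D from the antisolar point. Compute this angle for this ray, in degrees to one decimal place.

sin r = sin 66.3° / 1.336 = 0.9157/1.336 = 0.6854; r = 43.27°.
D = 2·66.3° − 4·43.27° + 180° = 132.60° − 173.06° + 180° = 139.54°.
Angle from antisolar point = 180° − D = 40.46°.

40.5°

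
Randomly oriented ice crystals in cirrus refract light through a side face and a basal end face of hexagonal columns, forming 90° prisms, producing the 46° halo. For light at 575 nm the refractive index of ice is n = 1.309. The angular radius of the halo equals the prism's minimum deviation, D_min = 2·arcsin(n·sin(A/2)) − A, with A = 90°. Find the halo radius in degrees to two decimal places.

45.52°

n·sin(A/2) = 1.309 × sin 45° = 1.309 × 0.7071 = 0.9256.
D_min = 2·arcsin(0.9256) − 90° = 2 × 67.759° − 90° = 45.519°.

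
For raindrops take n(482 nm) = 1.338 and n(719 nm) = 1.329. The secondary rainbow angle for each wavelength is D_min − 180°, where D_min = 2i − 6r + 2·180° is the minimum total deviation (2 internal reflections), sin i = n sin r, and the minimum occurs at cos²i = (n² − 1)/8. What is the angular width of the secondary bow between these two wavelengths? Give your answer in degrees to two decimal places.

At 482 nm (n = 1.338): cos²i = 0.09878 → i = 71.682°, r = 45.195°, D_min = 232.193°, rainbow angle = 52.193°.
At 719 nm (n = 1.329): cos²i = 0.09578 → i = 71.972°, r = 45.685°, D_min = 229.837°, rainbow angle = 49.837°.
Angular width = |52.193° − 49.837°| = 2.356°.

2.36°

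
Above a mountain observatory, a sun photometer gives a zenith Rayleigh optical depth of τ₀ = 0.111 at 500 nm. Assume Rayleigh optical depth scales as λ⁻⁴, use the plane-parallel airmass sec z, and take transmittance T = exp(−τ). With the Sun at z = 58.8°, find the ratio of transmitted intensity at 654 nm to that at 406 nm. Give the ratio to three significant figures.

1.52

Airmass: sec 58.8° = 1.9304.
τ(654 nm) = 0.111 × (500/654)⁴ × 1.9304 = 0.111 × 0.3416 × 1.9304 = 0.0732.
τ(406 nm) = 0.111 × (500/406)⁴ × 1.9304 = 0.111 × 2.3003 × 1.9304 = 0.4929.
T(654)/T(406) = exp(τ_B − τ_A) = exp(0.4197) = 1.5215.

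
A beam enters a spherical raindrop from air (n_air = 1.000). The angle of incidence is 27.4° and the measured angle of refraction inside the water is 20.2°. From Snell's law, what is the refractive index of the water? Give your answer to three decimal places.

n = sin θ_i / sin θ_r = sin 27.4° / sin 20.2° = 0.4602 / 0.3453 = 1.3328.

1.333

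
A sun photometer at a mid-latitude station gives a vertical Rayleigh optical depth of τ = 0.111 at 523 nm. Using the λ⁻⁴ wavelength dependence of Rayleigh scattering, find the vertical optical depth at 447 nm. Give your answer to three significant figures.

τ(447 nm) = τ(523 nm) × (523/447)⁴ = 0.111 × (1.1700)⁴ = 0.111 × 1.8740 = 0.2080.

0.208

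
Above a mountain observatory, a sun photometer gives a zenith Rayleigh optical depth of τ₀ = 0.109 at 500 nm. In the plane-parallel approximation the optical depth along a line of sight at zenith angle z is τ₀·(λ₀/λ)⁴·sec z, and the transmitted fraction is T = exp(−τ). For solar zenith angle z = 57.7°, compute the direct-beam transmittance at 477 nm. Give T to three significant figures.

0.782

sec 57.7° = 1.8714.
τ = 0.109 × (500/477)⁴ × 1.8714 = 0.109 × 1.2073 × 1.8714 = 0.2463.
T = exp(−0.2463) = 0.7817.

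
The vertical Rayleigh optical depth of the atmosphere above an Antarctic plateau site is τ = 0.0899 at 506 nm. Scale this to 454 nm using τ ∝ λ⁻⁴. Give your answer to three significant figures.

τ(454 nm) = τ(506 nm) × (506/454)⁴ = 0.0899 × (1.1145)⁴ = 0.0899 × 1.5430 = 0.1387.

0.139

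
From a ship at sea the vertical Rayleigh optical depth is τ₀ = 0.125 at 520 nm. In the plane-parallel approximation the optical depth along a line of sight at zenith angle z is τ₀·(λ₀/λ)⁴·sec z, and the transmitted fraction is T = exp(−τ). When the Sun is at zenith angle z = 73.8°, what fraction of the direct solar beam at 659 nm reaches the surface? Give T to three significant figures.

sec 73.8° = 3.5843.
τ = 0.125 × (520/659)⁴ × 3.5843 = 0.125 × 0.3877 × 3.5843 = 0.1737.
T = exp(−0.1737) = 0.8406.

0.841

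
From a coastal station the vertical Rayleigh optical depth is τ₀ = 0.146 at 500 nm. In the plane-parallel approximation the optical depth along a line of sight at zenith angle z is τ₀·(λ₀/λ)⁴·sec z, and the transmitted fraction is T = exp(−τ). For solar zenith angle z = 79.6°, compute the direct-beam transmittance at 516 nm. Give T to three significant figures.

0.490

sec 79.6° = 5.5396.
τ = 0.146 × (500/516)⁴ × 5.5396 = 0.146 × 0.8816 × 5.5396 = 0.7130.
T = exp(−0.7130) = 0.4902.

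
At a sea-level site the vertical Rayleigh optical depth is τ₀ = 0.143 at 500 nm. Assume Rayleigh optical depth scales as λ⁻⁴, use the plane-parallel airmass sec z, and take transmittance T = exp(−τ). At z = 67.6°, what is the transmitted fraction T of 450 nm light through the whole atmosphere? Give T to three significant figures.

sec 67.6° = 2.6242.
τ = 0.143 × (500/450)⁴ × 2.6242 = 0.143 × 1.5242 × 2.6242 = 0.5720.
T = exp(−0.5720) = 0.5644.

0.564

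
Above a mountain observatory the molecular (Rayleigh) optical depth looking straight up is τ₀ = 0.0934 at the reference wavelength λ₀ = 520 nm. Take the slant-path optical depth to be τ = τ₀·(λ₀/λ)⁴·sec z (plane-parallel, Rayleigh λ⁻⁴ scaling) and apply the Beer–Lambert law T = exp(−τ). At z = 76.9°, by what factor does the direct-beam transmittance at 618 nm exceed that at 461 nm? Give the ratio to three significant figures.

Airmass: sec 76.9° = 4.4121.
τ(618 nm) = 0.0934 × (520/618)⁴ × 4.4121 = 0.0934 × 0.5013 × 4.4121 = 0.2066.
τ(461 nm) = 0.0934 × (520/461)⁴ × 4.4121 = 0.0934 × 1.6189 × 4.4121 = 0.6671.
T(618)/T(461) = exp(τ_B − τ_A) = exp(0.4606) = 1.5849.

1.58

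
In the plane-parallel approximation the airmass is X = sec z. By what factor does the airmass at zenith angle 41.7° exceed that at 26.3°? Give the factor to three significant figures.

X(41.7°)/X(26.3°) = sec 41.7° / sec 26.3° = cos 26.3° / cos 41.7° = 0.8965/0.7466 = 1.2007.

1.20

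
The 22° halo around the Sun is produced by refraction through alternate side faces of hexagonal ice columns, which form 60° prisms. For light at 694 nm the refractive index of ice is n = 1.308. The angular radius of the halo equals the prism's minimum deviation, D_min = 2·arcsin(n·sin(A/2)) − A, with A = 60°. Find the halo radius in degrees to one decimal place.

21.7°

n·sin(A/2) = 1.308 × sin 30° = 1.308 × 0.5000 = 0.6540.
D_min = 2·arcsin(0.6540) − 60° = 2 × 40.844° − 60° = 21.688°.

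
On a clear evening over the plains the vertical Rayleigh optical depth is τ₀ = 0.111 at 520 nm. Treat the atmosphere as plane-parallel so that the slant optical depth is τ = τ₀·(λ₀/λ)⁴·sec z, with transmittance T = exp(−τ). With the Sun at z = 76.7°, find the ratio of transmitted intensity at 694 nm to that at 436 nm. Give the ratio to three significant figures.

Airmass: sec 76.7° = 4.3469.
τ(694 nm) = 0.111 × (520/694)⁴ × 4.3469 = 0.111 × 0.3152 × 4.3469 = 0.1521.
τ(436 nm) = 0.111 × (520/436)⁴ × 4.3469 = 0.111 × 2.0233 × 4.3469 = 0.9763.
T(694)/T(436) = exp(τ_B − τ_A) = exp(0.8242) = 2.2800.

2.28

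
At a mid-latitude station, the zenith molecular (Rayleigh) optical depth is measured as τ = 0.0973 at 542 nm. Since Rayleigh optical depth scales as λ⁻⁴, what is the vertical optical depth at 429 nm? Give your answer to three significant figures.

0.248

τ(429 nm) = τ(542 nm) × (542/429)⁴ = 0.0973 × (1.2634)⁴ = 0.0973 × 2.5478 = 0.2479.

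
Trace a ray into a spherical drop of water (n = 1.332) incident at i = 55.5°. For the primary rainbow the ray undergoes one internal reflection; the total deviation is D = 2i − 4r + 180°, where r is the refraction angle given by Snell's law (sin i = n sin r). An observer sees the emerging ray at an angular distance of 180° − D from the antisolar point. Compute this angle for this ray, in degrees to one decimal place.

sin r = sin 55.5° / 1.332 = 0.8241/1.332 = 0.6187; r = 38.22°.
D = 2·55.5° − 4·38.22° + 180° = 111.00° − 152.89° + 180° = 138.11°.
Angle from antisolar point = 180° − D = 41.89°.

41.9°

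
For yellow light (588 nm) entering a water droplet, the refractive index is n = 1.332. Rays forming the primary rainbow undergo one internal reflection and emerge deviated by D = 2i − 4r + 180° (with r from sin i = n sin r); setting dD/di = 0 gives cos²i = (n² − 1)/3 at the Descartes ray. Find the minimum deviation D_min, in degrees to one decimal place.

cos²i = (1.77422 − 1)/3 = 0.25807; i = arccos(0.50801) = 59.469°.
sin r = sin 59.469°/1.332 = 0.64666; r = 40.290°.
D_min = 2·59.469° − 4·40.290° + 180° = 137.776°.

137.8°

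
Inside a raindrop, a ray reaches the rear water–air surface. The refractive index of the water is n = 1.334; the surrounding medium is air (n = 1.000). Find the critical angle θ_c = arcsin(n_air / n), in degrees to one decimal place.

48.6°

sin θ_c = n_air / n = 1.000 / 1.334 = 0.7496.
θ_c = arcsin(0.7496) = 48.56°.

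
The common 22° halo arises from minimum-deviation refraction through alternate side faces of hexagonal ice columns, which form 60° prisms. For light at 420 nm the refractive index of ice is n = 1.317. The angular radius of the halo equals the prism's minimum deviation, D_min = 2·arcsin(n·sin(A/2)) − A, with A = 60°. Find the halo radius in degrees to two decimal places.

22.37°

n·sin(A/2) = 1.317 × sin 30° = 1.317 × 0.5000 = 0.6585.
D_min = 2·arcsin(0.6585) − 60° = 2 × 41.186° − 60° = 22.371°.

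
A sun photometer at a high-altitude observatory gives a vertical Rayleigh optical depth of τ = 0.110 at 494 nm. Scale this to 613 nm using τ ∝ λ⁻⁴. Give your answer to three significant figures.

0.0464

τ(613 nm) = τ(494 nm) × (494/613)⁴ = 0.110 × (0.8059)⁴ = 0.110 × 0.4218 = 0.0464.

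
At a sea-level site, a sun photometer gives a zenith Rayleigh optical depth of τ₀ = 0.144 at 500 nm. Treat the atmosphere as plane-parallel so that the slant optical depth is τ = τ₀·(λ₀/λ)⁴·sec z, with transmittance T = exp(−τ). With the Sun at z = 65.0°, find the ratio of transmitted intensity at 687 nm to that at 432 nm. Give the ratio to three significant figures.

1.68

Airmass: sec 65.0° = 2.3662.
τ(687 nm) = 0.144 × (500/687)⁴ × 2.3662 = 0.144 × 0.2806 × 2.3662 = 0.0956.
τ(432 nm) = 0.144 × (500/432)⁴ × 2.3662 = 0.144 × 1.7945 × 2.3662 = 0.6114.
T(687)/T(432) = exp(τ_B − τ_A) = exp(0.5158) = 1.6751.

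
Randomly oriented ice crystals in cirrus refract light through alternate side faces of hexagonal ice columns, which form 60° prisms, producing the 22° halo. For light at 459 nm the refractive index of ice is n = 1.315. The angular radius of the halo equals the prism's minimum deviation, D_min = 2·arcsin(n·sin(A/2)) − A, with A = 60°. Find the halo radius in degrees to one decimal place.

n·sin(A/2) = 1.315 × sin 30° = 1.315 × 0.5000 = 0.6575.
D_min = 2·arcsin(0.6575) − 60° = 2 × 41.109° − 60° = 22.219°.

22.2°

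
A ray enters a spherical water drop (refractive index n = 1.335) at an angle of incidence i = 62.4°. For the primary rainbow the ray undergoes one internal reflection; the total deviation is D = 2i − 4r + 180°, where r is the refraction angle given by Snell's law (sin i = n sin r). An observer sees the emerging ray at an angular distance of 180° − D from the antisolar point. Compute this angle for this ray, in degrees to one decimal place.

41.6°

sin r = sin 62.4° / 1.335 = 0.8862/1.335 = 0.6638; r = 41.59°.
D = 2·62.4° − 4·41.59° + 180° = 124.80° − 166.37° + 180° = 138.43°.
Angle from antisolar point = 180° − D = 41.57°.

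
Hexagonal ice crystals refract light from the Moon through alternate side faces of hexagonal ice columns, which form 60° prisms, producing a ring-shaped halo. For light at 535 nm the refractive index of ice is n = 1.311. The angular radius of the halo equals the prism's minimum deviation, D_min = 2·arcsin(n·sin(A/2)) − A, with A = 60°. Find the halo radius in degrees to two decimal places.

n·sin(A/2) = 1.311 × sin 30° = 1.311 × 0.5000 = 0.6555.
D_min = 2·arcsin(0.6555) − 60° = 2 × 40.958° − 60° = 21.915°.

21.92°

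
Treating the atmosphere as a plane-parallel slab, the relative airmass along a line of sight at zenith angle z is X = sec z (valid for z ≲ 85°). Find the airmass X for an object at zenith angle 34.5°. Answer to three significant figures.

X = sec z = 1/cos 34.5° = 1/0.8241 = 1.2134.

1.21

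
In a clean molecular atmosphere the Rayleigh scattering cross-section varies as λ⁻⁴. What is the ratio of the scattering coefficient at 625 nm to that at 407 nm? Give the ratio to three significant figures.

0.180

Rayleigh scattering ∝ λ⁻⁴, so the ratio of coefficients is the inverse fourth power of the wavelength ratio.
σ(625)/σ(407) = (407/625)⁴ = (0.6512)⁴ = 0.1798.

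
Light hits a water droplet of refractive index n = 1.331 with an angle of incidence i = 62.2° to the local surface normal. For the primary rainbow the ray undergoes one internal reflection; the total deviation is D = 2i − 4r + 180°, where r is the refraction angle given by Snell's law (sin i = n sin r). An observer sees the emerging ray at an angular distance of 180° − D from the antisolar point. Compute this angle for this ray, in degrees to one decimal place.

42.2°

sin r = sin 62.2° / 1.331 = 0.8846/1.331 = 0.6646; r = 41.65°.
D = 2·62.2° − 4·41.65° + 180° = 124.40° − 166.61° + 180° = 137.79°.
Angle from antisolar point = 180° − D = 42.21°.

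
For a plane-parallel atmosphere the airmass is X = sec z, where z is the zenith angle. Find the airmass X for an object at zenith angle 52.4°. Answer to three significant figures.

1.64

X = sec z = 1/cos 52.4° = 1/0.6101 = 1.6390.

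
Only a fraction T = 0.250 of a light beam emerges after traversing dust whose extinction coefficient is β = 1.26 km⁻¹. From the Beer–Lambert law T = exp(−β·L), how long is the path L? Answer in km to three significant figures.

Beer–Lambert: T = exp(−βL) ⇒ L = −ln(T)/β = −ln(0.250)/1.26 = 1.3863/1.26 = 1.1 km.

1.10 km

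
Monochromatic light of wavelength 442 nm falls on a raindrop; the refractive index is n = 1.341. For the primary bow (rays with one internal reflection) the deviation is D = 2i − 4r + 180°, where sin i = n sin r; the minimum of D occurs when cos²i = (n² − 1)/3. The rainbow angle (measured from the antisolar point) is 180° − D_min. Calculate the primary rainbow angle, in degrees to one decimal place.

40.9°

cos²i = (1.79828 − 1)/3 = 0.26609; i = arccos(0.51584) = 58.946°.
sin r = sin 58.946°/1.341 = 0.63884; r = 39.705°.
D_min = 2·58.946° − 4·39.705° + 180° = 139.071°.
Rainbow angle = 180° − D_min = 40.929°.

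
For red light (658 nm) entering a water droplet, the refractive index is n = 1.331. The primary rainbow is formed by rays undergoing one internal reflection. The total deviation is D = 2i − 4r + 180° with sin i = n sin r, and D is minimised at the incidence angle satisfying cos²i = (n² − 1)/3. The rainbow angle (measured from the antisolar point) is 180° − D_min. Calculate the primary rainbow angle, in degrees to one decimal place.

42.4°

cos²i = (1.77156 − 1)/3 = 0.25719; i = arccos(0.50714) = 59.527°.
sin r = sin 59.527°/1.331 = 0.64753; r = 40.356°.
D_min = 2·59.527° − 4·40.356° + 180° = 137.630°.
Rainbow angle = 180° − D_min = 42.370°.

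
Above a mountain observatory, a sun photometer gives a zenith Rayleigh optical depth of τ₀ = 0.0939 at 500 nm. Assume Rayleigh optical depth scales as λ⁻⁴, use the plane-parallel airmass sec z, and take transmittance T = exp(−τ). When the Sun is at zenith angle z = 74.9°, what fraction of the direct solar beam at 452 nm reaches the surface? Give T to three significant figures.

sec 74.9° = 3.8387.
τ = 0.0939 × (500/452)⁴ × 3.8387 = 0.0939 × 1.4974 × 3.8387 = 0.5397.
T = exp(−0.5397) = 0.5829.

0.583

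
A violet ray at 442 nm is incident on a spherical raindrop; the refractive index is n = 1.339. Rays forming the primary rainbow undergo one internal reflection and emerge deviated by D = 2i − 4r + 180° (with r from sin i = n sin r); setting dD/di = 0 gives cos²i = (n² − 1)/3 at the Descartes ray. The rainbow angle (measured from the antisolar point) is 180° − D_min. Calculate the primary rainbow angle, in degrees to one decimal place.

41.2°

cos²i = (1.79292 − 1)/3 = 0.26431; i = arccos(0.51411) = 59.062°.
sin r = sin 59.062°/1.339 = 0.64057; r = 39.834°.
D_min = 2·59.062° − 4·39.834° + 180° = 138.786°.
Rainbow angle = 180° − D_min = 41.214°.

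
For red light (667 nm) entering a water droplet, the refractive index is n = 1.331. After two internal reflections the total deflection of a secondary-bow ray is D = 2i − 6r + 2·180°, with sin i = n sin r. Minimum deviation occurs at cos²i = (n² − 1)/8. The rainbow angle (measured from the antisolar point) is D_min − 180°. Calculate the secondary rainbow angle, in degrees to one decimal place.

50.4°

cos²i = (1.77156 − 1)/8 = 0.09645; i = arccos(0.31056) = 71.907°.
sin r = sin 71.907°/1.331 = 0.71417; r = 45.575°.
D_min = 2·71.907° − 6·45.575° + 360° = 230.365°.
Rainbow angle = D_min − 180° = 50.365°.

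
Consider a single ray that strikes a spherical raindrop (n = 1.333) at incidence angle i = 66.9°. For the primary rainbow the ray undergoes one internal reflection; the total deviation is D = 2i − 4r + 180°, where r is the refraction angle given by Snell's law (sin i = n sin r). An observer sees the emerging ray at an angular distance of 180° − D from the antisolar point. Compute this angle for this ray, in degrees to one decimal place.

40.7°

sin r = sin 66.9° / 1.333 = 0.9198/1.333 = 0.6900; r = 43.63°.
D = 2·66.9° − 4·43.63° + 180° = 133.80° − 174.53° + 180° = 139.27°.
Angle from antisolar point = 180° − D = 40.73°.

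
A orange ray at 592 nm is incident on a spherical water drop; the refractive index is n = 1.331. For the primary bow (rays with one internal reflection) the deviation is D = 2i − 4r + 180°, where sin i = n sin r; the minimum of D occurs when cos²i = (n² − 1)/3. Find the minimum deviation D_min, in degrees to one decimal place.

cos²i = (1.77156 − 1)/3 = 0.25719; i = arccos(0.50714) = 59.527°.
sin r = sin 59.527°/1.331 = 0.64753; r = 40.356°.
D_min = 2·59.527° − 4·40.356° + 180° = 137.630°.

137.6°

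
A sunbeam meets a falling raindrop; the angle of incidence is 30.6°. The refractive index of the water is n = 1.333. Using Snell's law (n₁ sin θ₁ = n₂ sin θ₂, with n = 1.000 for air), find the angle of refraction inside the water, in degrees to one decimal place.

Snell: sin θ_r = sin θ_i / n = sin 30.6° / 1.333 = 0.5090 / 1.333 = 0.3819.
θ_r = arcsin(0.3819) = 22.45°.

22.4°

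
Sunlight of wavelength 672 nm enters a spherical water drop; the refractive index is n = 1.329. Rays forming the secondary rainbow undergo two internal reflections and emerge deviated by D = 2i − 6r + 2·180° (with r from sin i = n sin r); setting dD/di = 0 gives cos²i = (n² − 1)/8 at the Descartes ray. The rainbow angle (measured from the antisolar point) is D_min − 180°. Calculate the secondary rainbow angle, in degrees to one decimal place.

cos²i = (1.76624 − 1)/8 = 0.09578; i = arccos(0.30948) = 71.972°.
sin r = sin 71.972°/1.329 = 0.71550; r = 45.685°.
D_min = 2·71.972° − 6·45.685° + 360° = 229.837°.
Rainbow angle = D_min − 180° = 49.837°.

49.8°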